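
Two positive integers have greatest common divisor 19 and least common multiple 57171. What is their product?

1086249

For any two positive integers, gcd × lcm = product = 19 × 57171 = 1086249.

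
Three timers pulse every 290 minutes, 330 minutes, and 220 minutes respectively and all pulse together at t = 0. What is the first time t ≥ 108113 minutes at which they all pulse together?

114840 minutes

Joint pulses occur at multiples of LCM(290, 330, 220).
290 = 2 × 5 × 29
330 = 2 × 3 × 5 × 11
220 = 2^2 × 5 × 11
LCM(290, 330, 220) = 2^2 × 3 × 5 × 11 × 29 = 19140.
Smallest multiple of 19140 that is ≥ 108113: ⌈108113/19140⌉ × 19140 = 6 × 19140 = 114840.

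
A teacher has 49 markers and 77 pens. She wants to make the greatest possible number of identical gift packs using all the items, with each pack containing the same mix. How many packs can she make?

By the Euclidean algorithm:
77 = 1 × 49 + 28
49 = 1 × 28 + 21
28 = 1 × 21 + 7
21 = 3 × 7 + 0
gcd(49, 77) = 7.

7 packs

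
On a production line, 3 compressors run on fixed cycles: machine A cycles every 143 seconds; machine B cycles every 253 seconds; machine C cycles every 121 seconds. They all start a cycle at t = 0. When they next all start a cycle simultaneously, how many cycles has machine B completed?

143 cycles

All finish a whole number of cycles simultaneously at t = LCM of the periods.
143 = 11 × 13
253 = 11 × 23
121 = 11^2
LCM(143, 253, 121) = 11^2 × 13 × 23 = 36179.
Cycles for period 253: 36179 / 253 = 143.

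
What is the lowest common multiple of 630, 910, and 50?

630 = 2 × 3^2 × 5 × 7
910 = 2 × 5 × 7 × 13
50 = 2 × 5^2
LCM(630, 910, 50) = 2 × 3^2 × 5^2 × 7 × 13 = 40950.

40950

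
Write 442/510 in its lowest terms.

442 = 2 × 13 × 17
510 = 2 × 3 × 5 × 17
gcd(442, 510) = 2 × 17 = 34.
Divide numerator and denominator by 34: 442/510 = 13/15.

13/15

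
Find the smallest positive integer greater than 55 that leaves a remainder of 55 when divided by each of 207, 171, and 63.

27586

N − 55 must be a common multiple of 207, 171, and 63.
207 = 3^2 × 23
171 = 3^2 × 19
63 = 3^2 × 7
LCM(207, 171, 63) = 3^2 × 7 × 19 × 23 = 27531.
Smallest N > 55 is LCM + 55 = 27531 + 55 = 27586.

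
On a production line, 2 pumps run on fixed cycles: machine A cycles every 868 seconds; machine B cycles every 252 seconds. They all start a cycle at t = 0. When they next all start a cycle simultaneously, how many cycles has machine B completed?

All finish a whole number of cycles simultaneously at t = LCM of the periods.
868 = 2^2 × 7 × 31
252 = 2^2 × 3^2 × 7
LCM(868, 252) = 2^2 × 3^2 × 7 × 31 = 7812.
Cycles for period 252: 7812 / 252 = 31.

31 cycles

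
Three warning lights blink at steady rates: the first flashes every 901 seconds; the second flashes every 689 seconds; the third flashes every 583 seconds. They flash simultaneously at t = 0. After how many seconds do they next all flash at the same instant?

They coincide at every common multiple of the periods; the first is the LCM.
901 = 17 × 53
689 = 13 × 53
583 = 11 × 53
LCM(901, 689, 583) = 11 × 13 × 17 × 53 = 128843.

128843 seconds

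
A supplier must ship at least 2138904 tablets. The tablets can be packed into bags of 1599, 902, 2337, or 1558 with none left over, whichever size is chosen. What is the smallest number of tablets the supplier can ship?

2673528

The number of tablets must be a common multiple of 1599, 902, 2337, and 1558, so a multiple of their LCM.
1599 = 3 × 13 × 41
902 = 2 × 11 × 41
2337 = 3 × 19 × 41
1558 = 2 × 19 × 41
LCM(1599, 902, 2337, 1558) = 2 × 3 × 11 × 13 × 19 × 41 = 668382.
Smallest multiple of 668382 that is ≥ 2138904: ⌈2138904/668382⌉ × 668382 = 4 × 668382 = 2673528.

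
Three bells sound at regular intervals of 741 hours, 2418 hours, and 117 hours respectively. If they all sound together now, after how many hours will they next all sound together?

We need the least common multiple of the intervals.
741 = 3 × 13 × 19
2418 = 2 × 3 × 13 × 31
117 = 3^2 × 13
LCM(741, 2418, 117) = 2 × 3^2 × 13 × 19 × 31 = 137826.

137826 hours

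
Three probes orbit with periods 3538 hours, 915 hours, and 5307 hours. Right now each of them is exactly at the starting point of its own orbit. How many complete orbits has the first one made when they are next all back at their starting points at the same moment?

15 orbits

They are all back at their starting positions together after one LCM of the periods.
3538 = 2 × 29 × 61
915 = 3 × 5 × 61
5307 = 3 × 29 × 61
LCM(3538, 915, 5307) = 2 × 3 × 5 × 29 × 61 = 53070.
Orbits for period 3538: 53070 / 3538 = 15.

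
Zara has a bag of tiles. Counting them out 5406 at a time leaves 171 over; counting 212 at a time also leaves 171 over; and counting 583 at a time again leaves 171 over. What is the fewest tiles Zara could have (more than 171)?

N − 171 must be a common multiple of 5406, 212, and 583.
5406 = 2 × 3 × 17 × 53
212 = 2^2 × 53
583 = 11 × 53
LCM(5406, 212, 583) = 2^2 × 3 × 11 × 17 × 53 = 118932.
Smallest N > 171 is LCM + 171 = 118932 + 171 = 119103.

119103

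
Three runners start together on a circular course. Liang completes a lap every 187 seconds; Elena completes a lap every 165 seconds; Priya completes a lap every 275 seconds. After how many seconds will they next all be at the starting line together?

The first simultaneous occurrence is after LCM of the individual periods.
187 = 11 × 17
165 = 3 × 5 × 11
275 = 5^2 × 11
LCM(187, 165, 275) = 3 × 5^2 × 11 × 17 = 14025.

14025 seconds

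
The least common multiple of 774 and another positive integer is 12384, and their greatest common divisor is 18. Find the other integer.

gcd × lcm = product of the two integers, so the other integer is (18 × 12384) / 774 = 288.

288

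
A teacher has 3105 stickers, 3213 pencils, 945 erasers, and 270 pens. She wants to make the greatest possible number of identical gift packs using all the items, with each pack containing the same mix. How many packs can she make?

The pack count must divide each quantity, so the greatest is gcd(3105, 3213, 945, 270).
3105 = 3^3 × 5 × 23
3213 = 3^3 × 7 × 17
945 = 3^3 × 5 × 7
270 = 2 × 3^3 × 5
gcd(3105, 3213, 945, 270) = 3^3 = 27.

27 packs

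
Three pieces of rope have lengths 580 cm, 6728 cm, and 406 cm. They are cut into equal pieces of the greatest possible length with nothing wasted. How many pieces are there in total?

133

Piece length = gcd(580, 6728, 406).
580 = 2^2 × 5 × 29
6728 = 2^3 × 29^2
406 = 2 × 7 × 29
gcd(580, 6728, 406) = 2 × 29 = 58.
Total pieces = 580/58 + 6728/58 + 406/58 = 10 + 116 + 7 = 133.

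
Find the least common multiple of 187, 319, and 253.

124729

187 = 11 × 17
319 = 11 × 29
253 = 11 × 23
LCM(187, 319, 253) = 11 × 17 × 23 × 29 = 124729.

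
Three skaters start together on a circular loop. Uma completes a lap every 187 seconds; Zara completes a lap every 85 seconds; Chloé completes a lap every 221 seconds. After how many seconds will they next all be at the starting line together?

The first simultaneous occurrence is after LCM of the individual periods.
187 = 11 × 17
85 = 5 × 17
221 = 13 × 17
LCM(187, 85, 221) = 5 × 11 × 13 × 17 = 12155.

12155 seconds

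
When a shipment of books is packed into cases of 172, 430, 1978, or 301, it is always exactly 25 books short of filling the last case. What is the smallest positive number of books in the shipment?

Being 25 short of a full case of size k means N ≡ −25 (mod k), i.e. N + 25 is a multiple of each size.
172 = 2^2 × 43
430 = 2 × 5 × 43
1978 = 2 × 23 × 43
301 = 7 × 43
LCM(172, 430, 1978, 301) = 2^2 × 5 × 7 × 23 × 43 = 138460.
Smallest positive N is 138460 − 25 = 138435.

138435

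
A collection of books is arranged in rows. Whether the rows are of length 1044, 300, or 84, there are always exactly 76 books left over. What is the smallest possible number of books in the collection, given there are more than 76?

182776

N − 76 must be a common multiple of 1044, 300, and 84.
1044 = 2^2 × 3^2 × 29
300 = 2^2 × 3 × 5^2
84 = 2^2 × 3 × 7
LCM(1044, 300, 84) = 2^2 × 3^2 × 5^2 × 7 × 29 = 182700.
Smallest N > 76 is LCM + 76 = 182700 + 76 = 182776.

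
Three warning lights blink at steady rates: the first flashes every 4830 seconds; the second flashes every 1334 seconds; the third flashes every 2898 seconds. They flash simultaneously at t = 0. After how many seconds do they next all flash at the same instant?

We need the least common multiple of the intervals.
4830 = 2 × 3 × 5 × 7 × 23
1334 = 2 × 23 × 29
2898 = 2 × 3^2 × 7 × 23
LCM(4830, 1334, 2898) = 2 × 3^2 × 5 × 7 × 23 × 29 = 420210.

420210 seconds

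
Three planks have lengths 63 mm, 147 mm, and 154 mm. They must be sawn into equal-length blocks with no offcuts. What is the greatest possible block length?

This is the greatest common divisor of 63, 147, and 154.
63 = 3^2 × 7
147 = 3 × 7^2
154 = 2 × 7 × 11
gcd(63, 147, 154) = 7.

7 mm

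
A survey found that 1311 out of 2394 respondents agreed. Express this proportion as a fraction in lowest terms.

23/42

1311 = 3 × 19 × 23
2394 = 2 × 3^2 × 7 × 19
gcd(1311, 2394) = 3 × 19 = 57.
Divide numerator and denominator by 57: 1311/2394 = 23/42.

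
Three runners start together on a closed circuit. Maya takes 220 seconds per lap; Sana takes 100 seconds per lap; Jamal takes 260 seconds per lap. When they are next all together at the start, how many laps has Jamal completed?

55 laps

They are all back at their starting positions together after one LCM of the periods.
220 = 2^2 × 5 × 11
100 = 2^2 × 5^2
260 = 2^2 × 5 × 13
LCM(220, 100, 260) = 2^2 × 5^2 × 11 × 13 = 14300.
Laps for period 260: 14300 / 260 = 55.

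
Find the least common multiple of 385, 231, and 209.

21945

385 = 5 × 7 × 11
231 = 3 × 7 × 11
209 = 11 × 19
LCM(385, 231, 209) = 3 × 5 × 7 × 11 × 19 = 21945.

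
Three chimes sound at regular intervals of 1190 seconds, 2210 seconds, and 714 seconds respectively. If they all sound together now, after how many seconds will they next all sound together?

46410 seconds

They coincide at every common multiple of the periods; the first is the LCM.
1190 = 2 × 5 × 7 × 17
2210 = 2 × 5 × 13 × 17
714 = 2 × 3 × 7 × 17
LCM(1190, 2210, 714) = 2 × 3 × 5 × 7 × 13 × 17 = 46410.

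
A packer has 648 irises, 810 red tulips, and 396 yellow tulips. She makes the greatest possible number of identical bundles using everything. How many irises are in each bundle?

36

Number of bundles = gcd(648, 810, 396).
648 = 2^3 × 3^4
810 = 2 × 3^4 × 5
396 = 2^2 × 3^2 × 11
gcd(648, 810, 396) = 2 × 3^2 = 18.
irises per bundle = 648 / 18 = 36.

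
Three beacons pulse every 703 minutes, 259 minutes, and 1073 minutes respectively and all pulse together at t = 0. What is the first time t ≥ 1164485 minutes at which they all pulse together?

1284381 minutes

Joint pulses occur at multiples of LCM(703, 259, 1073).
703 = 19 × 37
259 = 7 × 37
1073 = 29 × 37
LCM(703, 259, 1073) = 7 × 19 × 29 × 37 = 142709.
Smallest multiple of 142709 that is ≥ 1164485: ⌈1164485/142709⌉ × 142709 = 9 × 142709 = 1284381.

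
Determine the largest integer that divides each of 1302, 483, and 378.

1302 = 2 × 3 × 7 × 31
483 = 3 × 7 × 23
378 = 2 × 3^3 × 7
gcd(1302, 483, 378) = 3 × 7 = 21.

21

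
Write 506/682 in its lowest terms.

23/31

506 = 2 × 11 × 23
682 = 2 × 11 × 31
gcd(506, 682) = 2 × 11 = 22.
Divide numerator and denominator by 22: 506/682 = 23/31.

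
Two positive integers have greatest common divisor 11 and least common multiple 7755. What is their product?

For any two positive integers, gcd × lcm = product = 11 × 7755 = 85305.

85305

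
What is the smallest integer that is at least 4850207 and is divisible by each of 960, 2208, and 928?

5122560

The integer must be a common multiple of 960, 2208, and 928, so a multiple of their LCM.
960 = 2^6 × 3 × 5
2208 = 2^5 × 3 × 23
928 = 2^5 × 29
LCM(960, 2208, 928) = 2^6 × 3 × 5 × 23 × 29 = 640320.
Smallest multiple of 640320 that is ≥ 4850207: ⌈4850207/640320⌉ × 640320 = 8 × 640320 = 5122560.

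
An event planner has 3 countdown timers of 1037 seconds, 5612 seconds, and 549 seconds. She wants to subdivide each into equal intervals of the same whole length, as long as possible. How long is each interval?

61 seconds

The interval must divide each timer length; the longest such is the gcd.
1037 = 17 × 61
5612 = 2^2 × 23 × 61
549 = 3^2 × 61
gcd(1037, 5612, 549) = 61.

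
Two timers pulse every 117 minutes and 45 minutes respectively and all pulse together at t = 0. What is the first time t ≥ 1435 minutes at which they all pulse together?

Joint pulses occur at multiples of LCM(117, 45).
117 = 3^2 × 13
45 = 3^2 × 5
LCM(117, 45) = 3^2 × 5 × 13 = 585.
Smallest multiple of 585 that is ≥ 1435: ⌈1435/585⌉ × 585 = 3 × 585 = 1755.

1755 minutes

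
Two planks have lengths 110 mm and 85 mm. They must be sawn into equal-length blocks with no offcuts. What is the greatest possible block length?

By the Euclidean algorithm:
110 = 1 × 85 + 25
85 = 3 × 25 + 10
25 = 2 × 10 + 5
10 = 2 × 5 + 0
gcd(110, 85) = 5.

5 mm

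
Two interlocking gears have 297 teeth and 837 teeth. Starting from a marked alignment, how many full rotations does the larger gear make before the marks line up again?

11 rotations

All finish a whole number of cycles simultaneously at t = LCM of the periods.
297 = 3^3 × 11
837 = 3^3 × 31
LCM(297, 837) = 3^3 × 11 × 31 = 9207.
Rotations for period 837: 9207 / 837 = 11.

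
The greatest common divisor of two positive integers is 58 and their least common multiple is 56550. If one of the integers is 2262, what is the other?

1450

For two integers, gcd × lcm = product, so the other is (58 × 56550) / 2262 = 3279900 / 2262 = 1450.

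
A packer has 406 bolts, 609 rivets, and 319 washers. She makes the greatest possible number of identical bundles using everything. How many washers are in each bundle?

Number of bundles = gcd(406, 609, 319).
406 = 2 × 7 × 29
609 = 3 × 7 × 29
319 = 11 × 29
gcd(406, 609, 319) = 29.
washers per bundle = 319 / 29 = 11.

11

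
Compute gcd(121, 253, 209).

11

121 = 11^2
253 = 11 × 23
209 = 11 × 19
gcd(121, 253, 209) = 11.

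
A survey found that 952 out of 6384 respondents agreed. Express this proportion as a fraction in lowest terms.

17/114

952 = 2^3 × 7 × 17
6384 = 2^4 × 3 × 7 × 19
gcd(952, 6384) = 2^3 × 7 = 56.
Divide numerator and denominator by 56: 952/6384 = 17/114.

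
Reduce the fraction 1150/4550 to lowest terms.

23/91

1150 = 2 × 5^2 × 23
4550 = 2 × 5^2 × 7 × 13
gcd(1150, 4550) = 2 × 5^2 = 50.
Divide numerator and denominator by 50: 1150/4550 = 23/91.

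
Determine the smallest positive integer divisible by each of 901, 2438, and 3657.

124338

901 = 17 × 53
2438 = 2 × 23 × 53
3657 = 3 × 23 × 53
LCM(901, 2438, 3657) = 2 × 3 × 17 × 23 × 53 = 124338.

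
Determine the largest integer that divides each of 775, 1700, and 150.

25

775 = 5^2 × 31
1700 = 2^2 × 5^2 × 17
150 = 2 × 3 × 5^2
gcd(775, 1700, 150) = 5^2 = 25.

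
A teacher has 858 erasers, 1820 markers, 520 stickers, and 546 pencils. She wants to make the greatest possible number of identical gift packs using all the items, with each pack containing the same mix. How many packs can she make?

The pack count must divide each quantity, so the greatest is gcd(858, 1820, 520, 546).
858 = 2 × 3 × 11 × 13
1820 = 2^2 × 5 × 7 × 13
520 = 2^3 × 5 × 13
546 = 2 × 3 × 7 × 13
gcd(858, 1820, 520, 546) = 2 × 13 = 26.

26 packs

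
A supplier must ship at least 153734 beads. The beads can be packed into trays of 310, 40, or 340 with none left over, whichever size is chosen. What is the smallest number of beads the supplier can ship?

168640

The number of beads must be a common multiple of 310, 40, and 340, so a multiple of their LCM.
310 = 2 × 5 × 31
40 = 2^3 × 5
340 = 2^2 × 5 × 17
LCM(310, 40, 340) = 2^3 × 5 × 17 × 31 = 21080.
Smallest multiple of 21080 that is ≥ 153734: ⌈153734/21080⌉ × 21080 = 8 × 21080 = 168640.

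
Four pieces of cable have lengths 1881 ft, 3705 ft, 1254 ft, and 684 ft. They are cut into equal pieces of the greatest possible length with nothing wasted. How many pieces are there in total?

132

Piece length = gcd(1881, 3705, 1254, 684).
1881 = 3^2 × 11 × 19
3705 = 3 × 5 × 13 × 19
1254 = 2 × 3 × 11 × 19
684 = 2^2 × 3^2 × 19
gcd(1881, 3705, 1254, 684) = 3 × 19 = 57.
Total pieces = 1881/57 + 3705/57 + 1254/57 + 684/57 = 33 + 65 + 22 + 12 = 132.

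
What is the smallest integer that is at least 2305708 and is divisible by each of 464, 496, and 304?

The integer must be a common multiple of 464, 496, and 304, so a multiple of their LCM.
464 = 2^4 × 29
496 = 2^4 × 31
304 = 2^4 × 19
LCM(464, 496, 304) = 2^4 × 19 × 29 × 31 = 273296.
Smallest multiple of 273296 that is ≥ 2305708: ⌈2305708/273296⌉ × 273296 = 9 × 273296 = 2459664.

2459664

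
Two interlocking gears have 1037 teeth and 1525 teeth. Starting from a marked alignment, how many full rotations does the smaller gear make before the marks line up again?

The first common completion time is the LCM of the periods.
1037 = 17 × 61
1525 = 5^2 × 61
LCM(1037, 1525) = 5^2 × 17 × 61 = 25925.
Rotations for period 1037: 25925 / 1037 = 25.

25 rotations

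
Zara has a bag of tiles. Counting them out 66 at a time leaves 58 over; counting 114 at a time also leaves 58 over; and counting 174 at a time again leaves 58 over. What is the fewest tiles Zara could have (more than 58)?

N − 58 must be a common multiple of 66, 114, and 174.
66 = 2 × 3 × 11
114 = 2 × 3 × 19
174 = 2 × 3 × 29
LCM(66, 114, 174) = 2 × 3 × 11 × 19 × 29 = 36366.
Smallest N > 58 is LCM + 58 = 36366 + 58 = 36424.

36424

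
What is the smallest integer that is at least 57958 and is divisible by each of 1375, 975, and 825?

The integer must be a common multiple of 1375, 975, and 825, so a multiple of their LCM.
1375 = 5^3 × 11
975 = 3 × 5^2 × 13
825 = 3 × 5^2 × 11
LCM(1375, 975, 825) = 3 × 5^3 × 11 × 13 = 53625.
Smallest multiple of 53625 that is ≥ 57958: ⌈57958/53625⌉ × 53625 = 2 × 53625 = 107250.

107250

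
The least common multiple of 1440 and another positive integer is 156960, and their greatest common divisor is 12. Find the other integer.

1308

gcd × lcm = product of the two integers, so the other integer is (12 × 156960) / 1440 = 1308.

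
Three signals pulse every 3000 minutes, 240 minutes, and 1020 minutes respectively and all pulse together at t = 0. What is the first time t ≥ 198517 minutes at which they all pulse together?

204000 minutes

Joint pulses occur at multiples of LCM(3000, 240, 1020).
3000 = 2^3 × 3 × 5^3
240 = 2^4 × 3 × 5
1020 = 2^2 × 3 × 5 × 17
LCM(3000, 240, 1020) = 2^4 × 3 × 5^3 × 17 = 102000.
Smallest multiple of 102000 that is ≥ 198517: ⌈198517/102000⌉ × 102000 = 2 × 102000 = 204000.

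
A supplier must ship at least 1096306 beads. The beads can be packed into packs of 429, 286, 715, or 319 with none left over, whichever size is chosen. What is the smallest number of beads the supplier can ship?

1119690

The number of beads must be a common multiple of 429, 286, 715, and 319, so a multiple of their LCM.
429 = 3 × 11 × 13
286 = 2 × 11 × 13
715 = 5 × 11 × 13
319 = 11 × 29
LCM(429, 286, 715, 319) = 2 × 3 × 5 × 11 × 13 × 29 = 124410.
Smallest multiple of 124410 that is ≥ 1096306: ⌈1096306/124410⌉ × 124410 = 9 × 124410 = 1119690.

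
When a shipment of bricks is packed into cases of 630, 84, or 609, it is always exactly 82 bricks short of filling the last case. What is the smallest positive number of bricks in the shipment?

36458

Being 82 short of a full case of size k means N ≡ −82 (mod k), i.e. N + 82 is a multiple of each size.
630 = 2 × 3^2 × 5 × 7
84 = 2^2 × 3 × 7
609 = 3 × 7 × 29
LCM(630, 84, 609) = 2^2 × 3^2 × 5 × 7 × 29 = 36540.
Smallest positive N is 36540 − 82 = 36458.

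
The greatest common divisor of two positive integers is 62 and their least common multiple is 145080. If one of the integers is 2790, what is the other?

3224

For two integers, gcd × lcm = product, so the other is (62 × 145080) / 2790 = 8994960 / 2790 = 3224.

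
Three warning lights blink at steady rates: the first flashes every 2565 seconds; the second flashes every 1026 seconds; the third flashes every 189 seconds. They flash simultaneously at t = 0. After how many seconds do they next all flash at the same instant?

The first simultaneous occurrence is after LCM of the individual periods.
2565 = 3^3 × 5 × 19
1026 = 2 × 3^3 × 19
189 = 3^3 × 7
LCM(2565, 1026, 189) = 2 × 3^3 × 5 × 7 × 19 = 35910.

35910 seconds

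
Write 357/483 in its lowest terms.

357 = 3 × 7 × 17
483 = 3 × 7 × 23
gcd(357, 483) = 3 × 7 = 21.
Divide numerator and denominator by 21: 357/483 = 17/23.

17/23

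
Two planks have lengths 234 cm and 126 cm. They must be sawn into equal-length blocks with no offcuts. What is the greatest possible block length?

18 cm

The block length must divide every plank, so the greatest is gcd(234, 126).
234 = 2 × 3^2 × 13
126 = 2 × 3^2 × 7
gcd(234, 126) = 2 × 3^2 = 18.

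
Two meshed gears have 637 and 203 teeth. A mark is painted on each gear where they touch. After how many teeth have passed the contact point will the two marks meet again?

18473 teeth

The first simultaneous occurrence is after LCM of the individual periods.
637 = 7^2 × 13
203 = 7 × 29
LCM(637, 203) = 7^2 × 13 × 29 = 18473.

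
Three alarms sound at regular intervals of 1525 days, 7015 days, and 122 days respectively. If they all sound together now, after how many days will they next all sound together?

70150 days

We need the least common multiple of the intervals.
1525 = 5^2 × 61
7015 = 5 × 23 × 61
122 = 2 × 61
LCM(1525, 7015, 122) = 2 × 5^2 × 23 × 61 = 70150.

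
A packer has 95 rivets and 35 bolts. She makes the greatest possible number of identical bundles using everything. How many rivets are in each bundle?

19

Number of bundles = gcd(95, 35).
95 = 5 × 19
35 = 5 × 7
gcd(95, 35) = 5.
rivets per bundle = 95 / 5 = 19.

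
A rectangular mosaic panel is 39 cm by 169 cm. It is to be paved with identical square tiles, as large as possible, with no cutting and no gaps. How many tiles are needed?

Tile side = gcd(39, 169).
39 = 3 × 13
169 = 13^2
gcd(39, 169) = 13.
Tiles: (39/13) × (169/13) = 3 × 13 = 39.

39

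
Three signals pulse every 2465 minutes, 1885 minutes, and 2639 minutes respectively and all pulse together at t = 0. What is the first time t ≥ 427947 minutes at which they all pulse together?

Joint pulses occur at multiples of LCM(2465, 1885, 2639).
2465 = 5 × 17 × 29
1885 = 5 × 13 × 29
2639 = 7 × 13 × 29
LCM(2465, 1885, 2639) = 5 × 7 × 13 × 17 × 29 = 224315.
Smallest multiple of 224315 that is ≥ 427947: ⌈427947/224315⌉ × 224315 = 2 × 224315 = 448630.

448630 minutes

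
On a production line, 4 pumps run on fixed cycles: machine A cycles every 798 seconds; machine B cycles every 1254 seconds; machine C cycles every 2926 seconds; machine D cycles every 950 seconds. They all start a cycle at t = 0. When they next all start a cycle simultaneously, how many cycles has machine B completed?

They are all back at their starting positions together after one LCM of the periods.
798 = 2 × 3 × 7 × 19
1254 = 2 × 3 × 11 × 19
2926 = 2 × 7 × 11 × 19
950 = 2 × 5^2 × 19
LCM(798, 1254, 2926, 950) = 2 × 3 × 5^2 × 7 × 11 × 19 = 219450.
Cycles for period 1254: 219450 / 1254 = 175.

175 cycles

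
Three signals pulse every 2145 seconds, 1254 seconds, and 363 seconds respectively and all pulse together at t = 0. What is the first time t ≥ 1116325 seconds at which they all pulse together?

1793220 seconds

Joint pulses occur at multiples of LCM(2145, 1254, 363).
2145 = 3 × 5 × 11 × 13
1254 = 2 × 3 × 11 × 19
363 = 3 × 11^2
LCM(2145, 1254, 363) = 2 × 3 × 5 × 11^2 × 13 × 19 = 896610.
Smallest multiple of 896610 that is ≥ 1116325: ⌈1116325/896610⌉ × 896610 = 2 × 896610 = 1793220.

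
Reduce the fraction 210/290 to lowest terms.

21/29

210 = 2 × 3 × 5 × 7
290 = 2 × 5 × 29
gcd(210, 290) = 2 × 5 = 10.
Divide numerator and denominator by 10: 210/290 = 21/29.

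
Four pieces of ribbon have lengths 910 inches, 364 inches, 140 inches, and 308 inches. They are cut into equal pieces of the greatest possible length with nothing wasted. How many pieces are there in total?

123

Piece length = gcd(910, 364, 140, 308).
910 = 2 × 5 × 7 × 13
364 = 2^2 × 7 × 13
140 = 2^2 × 5 × 7
308 = 2^2 × 7 × 11
gcd(910, 364, 140, 308) = 2 × 7 = 14.
Total pieces = 910/14 + 364/14 + 140/14 + 308/14 = 65 + 26 + 10 + 22 = 123.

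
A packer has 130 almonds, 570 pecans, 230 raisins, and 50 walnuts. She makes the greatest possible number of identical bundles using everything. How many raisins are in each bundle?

Number of bundles = gcd(130, 570, 230, 50).
130 = 2 × 5 × 13
570 = 2 × 3 × 5 × 19
230 = 2 × 5 × 23
50 = 2 × 5^2
gcd(130, 570, 230, 50) = 2 × 5 = 10.
raisins per bundle = 230 / 10 = 23.

23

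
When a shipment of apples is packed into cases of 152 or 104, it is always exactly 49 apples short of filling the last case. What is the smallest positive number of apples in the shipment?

1927

Being 49 short of a full case of size k means N ≡ −49 (mod k), i.e. N + 49 is a multiple of each size.
152 = 2^3 × 19
104 = 2^3 × 13
LCM(152, 104) = 2^3 × 13 × 19 = 1976.
Smallest positive N is 1976 − 49 = 1927.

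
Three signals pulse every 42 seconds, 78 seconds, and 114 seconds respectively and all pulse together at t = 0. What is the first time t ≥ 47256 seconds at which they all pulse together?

Joint pulses occur at multiples of LCM(42, 78, 114).
42 = 2 × 3 × 7
78 = 2 × 3 × 13
114 = 2 × 3 × 19
LCM(42, 78, 114) = 2 × 3 × 7 × 13 × 19 = 10374.
Smallest multiple of 10374 that is ≥ 47256: ⌈47256/10374⌉ × 10374 = 5 × 10374 = 51870.

51870 seconds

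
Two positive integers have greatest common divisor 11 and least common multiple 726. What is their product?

For any two positive integers, gcd × lcm = product = 11 × 726 = 7986.

7986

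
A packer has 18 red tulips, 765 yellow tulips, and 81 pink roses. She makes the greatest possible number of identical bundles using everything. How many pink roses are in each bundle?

Number of bundles = gcd(18, 765, 81).
18 = 2 × 3^2
765 = 3^2 × 5 × 17
81 = 3^4
gcd(18, 765, 81) = 3^2 = 9.
pink roses per bundle = 81 / 9 = 9.

9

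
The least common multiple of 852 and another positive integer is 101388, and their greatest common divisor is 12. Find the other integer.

1428

gcd × lcm = product of the two integers, so the other integer is (12 × 101388) / 852 = 1428.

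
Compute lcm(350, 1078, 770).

350 = 2 × 5^2 × 7
1078 = 2 × 7^2 × 11
770 = 2 × 5 × 7 × 11
LCM(350, 1078, 770) = 2 × 5^2 × 7^2 × 11 = 26950.

26950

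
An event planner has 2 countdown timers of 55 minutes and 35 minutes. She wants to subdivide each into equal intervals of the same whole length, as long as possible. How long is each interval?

5 minutes

The interval must divide each timer length; the longest such is the gcd.
55 = 5 × 11
35 = 5 × 7
gcd(55, 35) = 5.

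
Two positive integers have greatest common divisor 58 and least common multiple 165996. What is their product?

9627768

For any two positive integers, gcd × lcm = product = 58 × 165996 = 9627768.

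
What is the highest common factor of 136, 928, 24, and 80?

136 = 2^3 × 17
928 = 2^5 × 29
24 = 2^3 × 3
80 = 2^4 × 5
gcd(136, 928, 24, 80) = 2^3 = 8.

8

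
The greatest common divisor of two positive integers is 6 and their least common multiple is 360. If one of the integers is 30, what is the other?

For two integers, gcd × lcm = product, so the other is (6 × 360) / 30 = 2160 / 30 = 72.

72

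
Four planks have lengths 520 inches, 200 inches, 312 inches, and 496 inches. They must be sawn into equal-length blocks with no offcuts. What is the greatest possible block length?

8 inches

The block length must divide every plank, so the greatest is gcd(520, 200, 312, 496).
520 = 2^3 × 5 × 13
200 = 2^3 × 5^2
312 = 2^3 × 3 × 13
496 = 2^4 × 31
gcd(520, 200, 312, 496) = 2^3 = 8.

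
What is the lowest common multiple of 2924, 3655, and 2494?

423980

2924 = 2^2 × 17 × 43
3655 = 5 × 17 × 43
2494 = 2 × 29 × 43
LCM(2924, 3655, 2494) = 2^2 × 5 × 17 × 29 × 43 = 423980.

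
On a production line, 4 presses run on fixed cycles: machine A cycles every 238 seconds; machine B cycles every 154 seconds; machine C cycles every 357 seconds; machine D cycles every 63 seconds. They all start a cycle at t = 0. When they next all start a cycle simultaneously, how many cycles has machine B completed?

153 cycles

They are all back at their starting positions together after one LCM of the periods.
238 = 2 × 7 × 17
154 = 2 × 7 × 11
357 = 3 × 7 × 17
63 = 3^2 × 7
LCM(238, 154, 357, 63) = 2 × 3^2 × 7 × 11 × 17 = 23562.
Cycles for period 154: 23562 / 154 = 153.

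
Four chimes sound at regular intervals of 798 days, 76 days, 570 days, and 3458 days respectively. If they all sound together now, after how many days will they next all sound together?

They coincide at every common multiple of the periods; the first is the LCM.
798 = 2 × 3 × 7 × 19
76 = 2^2 × 19
570 = 2 × 3 × 5 × 19
3458 = 2 × 7 × 13 × 19
LCM(798, 76, 570, 3458) = 2^2 × 3 × 5 × 7 × 13 × 19 = 103740.

103740 days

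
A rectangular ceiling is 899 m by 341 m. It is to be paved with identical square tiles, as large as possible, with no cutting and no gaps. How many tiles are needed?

319

Tile side = gcd(899, 341).
899 = 29 × 31
341 = 11 × 31
gcd(899, 341) = 31.
Tiles: (899/31) × (341/31) = 29 × 11 = 319.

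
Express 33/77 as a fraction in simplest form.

3/7

33 = 3 × 11
77 = 7 × 11
gcd(33, 77) = 11.
Divide numerator and denominator by 11: 33/77 = 3/7.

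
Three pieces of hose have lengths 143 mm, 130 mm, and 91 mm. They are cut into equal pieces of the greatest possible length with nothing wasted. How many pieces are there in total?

Piece length = gcd(143, 130, 91).
143 = 11 × 13
130 = 2 × 5 × 13
91 = 7 × 13
gcd(143, 130, 91) = 13.
Total pieces = 143/13 + 130/13 + 91/13 = 11 + 10 + 7 = 28.

28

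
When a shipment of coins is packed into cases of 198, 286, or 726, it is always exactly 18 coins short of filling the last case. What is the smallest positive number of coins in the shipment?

28296

Being 18 short of a full case of size k means N ≡ −18 (mod k), i.e. N + 18 is a multiple of each size.
198 = 2 × 3^2 × 11
286 = 2 × 11 × 13
726 = 2 × 3 × 11^2
LCM(198, 286, 726) = 2 × 3^2 × 11^2 × 13 = 28314.
Smallest positive N is 28314 − 18 = 28296.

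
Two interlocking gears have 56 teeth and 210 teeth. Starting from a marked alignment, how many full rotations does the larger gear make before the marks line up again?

4 rotations

The first common completion time is the LCM of the periods.
56 = 2^3 × 7
210 = 2 × 3 × 5 × 7
LCM(56, 210) = 2^3 × 3 × 5 × 7 = 840.
Rotations for period 210: 840 / 210 = 4.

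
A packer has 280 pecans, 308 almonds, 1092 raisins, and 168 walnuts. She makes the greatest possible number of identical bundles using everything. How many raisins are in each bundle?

Number of bundles = gcd(280, 308, 1092, 168).
280 = 2^3 × 5 × 7
308 = 2^2 × 7 × 11
1092 = 2^2 × 3 × 7 × 13
168 = 2^3 × 3 × 7
gcd(280, 308, 1092, 168) = 2^2 × 7 = 28.
raisins per bundle = 1092 / 28 = 39.

39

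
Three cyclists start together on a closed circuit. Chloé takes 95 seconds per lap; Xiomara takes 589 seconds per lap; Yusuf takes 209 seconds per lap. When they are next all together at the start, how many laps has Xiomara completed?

They are all back at their starting positions together after one LCM of the periods.
95 = 5 × 19
589 = 19 × 31
209 = 11 × 19
LCM(95, 589, 209) = 5 × 11 × 19 × 31 = 32395.
Laps for period 589: 32395 / 589 = 55.

55 laps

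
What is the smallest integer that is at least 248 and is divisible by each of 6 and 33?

264

The integer must be a common multiple of 6 and 33, so a multiple of their LCM.
6 = 2 × 3
33 = 3 × 11
LCM(6, 33) = 2 × 3 × 11 = 66.
Smallest multiple of 66 that is ≥ 248: ⌈248/66⌉ × 66 = 4 × 66 = 264.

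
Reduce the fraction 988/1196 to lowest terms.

19/23

988 = 2^2 × 13 × 19
1196 = 2^2 × 13 × 23
gcd(988, 1196) = 2^2 × 13 = 52.
Divide numerator and denominator by 52: 988/1196 = 19/23.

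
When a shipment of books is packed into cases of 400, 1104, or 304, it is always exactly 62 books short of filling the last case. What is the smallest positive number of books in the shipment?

524338

Being 62 short of a full case of size k means N ≡ −62 (mod k), i.e. N + 62 is a multiple of each size.
400 = 2^4 × 5^2
1104 = 2^4 × 3 × 23
304 = 2^4 × 19
LCM(400, 1104, 304) = 2^4 × 3 × 5^2 × 19 × 23 = 524400.
Smallest positive N is 524400 − 62 = 524338.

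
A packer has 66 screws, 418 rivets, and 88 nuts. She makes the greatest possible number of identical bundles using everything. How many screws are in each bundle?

3

Number of bundles = gcd(66, 418, 88).
66 = 2 × 3 × 11
418 = 2 × 11 × 19
88 = 2^3 × 11
gcd(66, 418, 88) = 2 × 11 = 22.
screws per bundle = 66 / 22 = 3.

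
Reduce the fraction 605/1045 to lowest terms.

11/19

605 = 5 × 11^2
1045 = 5 × 11 × 19
gcd(605, 1045) = 5 × 11 = 55.
Divide numerator and denominator by 55: 605/1045 = 11/19.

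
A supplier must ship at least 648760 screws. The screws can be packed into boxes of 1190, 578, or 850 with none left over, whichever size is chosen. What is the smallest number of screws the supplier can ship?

708050

The number of screws must be a common multiple of 1190, 578, and 850, so a multiple of their LCM.
1190 = 2 × 5 × 7 × 17
578 = 2 × 17^2
850 = 2 × 5^2 × 17
LCM(1190, 578, 850) = 2 × 5^2 × 7 × 17^2 = 101150.
Smallest multiple of 101150 that is ≥ 648760: ⌈648760/101150⌉ × 101150 = 7 × 101150 = 708050.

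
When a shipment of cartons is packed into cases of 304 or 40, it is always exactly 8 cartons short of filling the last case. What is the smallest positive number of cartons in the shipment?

Being 8 short of a full case of size k means N ≡ −8 (mod k), i.e. N + 8 is a multiple of each size.
304 = 2^4 × 19
40 = 2^3 × 5
LCM(304, 40) = 2^4 × 5 × 19 = 1520.
Smallest positive N is 1520 − 8 = 1512.

1512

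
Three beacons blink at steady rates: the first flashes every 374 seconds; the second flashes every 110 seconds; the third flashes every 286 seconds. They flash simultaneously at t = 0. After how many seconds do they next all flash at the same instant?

24310 seconds

We need the least common multiple of the intervals.
374 = 2 × 11 × 17
110 = 2 × 5 × 11
286 = 2 × 11 × 13
LCM(374, 110, 286) = 2 × 5 × 11 × 13 × 17 = 24310.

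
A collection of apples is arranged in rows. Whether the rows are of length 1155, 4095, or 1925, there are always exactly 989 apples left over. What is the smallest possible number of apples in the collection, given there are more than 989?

N − 989 must be a common multiple of 1155, 4095, and 1925.
1155 = 3 × 5 × 7 × 11
4095 = 3^2 × 5 × 7 × 13
1925 = 5^2 × 7 × 11
LCM(1155, 4095, 1925) = 3^2 × 5^2 × 7 × 11 × 13 = 225225.
Smallest N > 989 is LCM + 989 = 225225 + 989 = 226214.

226214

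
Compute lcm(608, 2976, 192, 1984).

113088

608 = 2^5 × 19
2976 = 2^5 × 3 × 31
192 = 2^6 × 3
1984 = 2^6 × 31
LCM(608, 2976, 192, 1984) = 2^6 × 3 × 19 × 31 = 113088.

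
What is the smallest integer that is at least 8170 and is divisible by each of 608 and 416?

15808

The integer must be a common multiple of 608 and 416, so a multiple of their LCM.
608 = 2^5 × 19
416 = 2^5 × 13
LCM(608, 416) = 2^5 × 13 × 19 = 7904.
Smallest multiple of 7904 that is ≥ 8170: ⌈8170/7904⌉ × 7904 = 2 × 7904 = 15808.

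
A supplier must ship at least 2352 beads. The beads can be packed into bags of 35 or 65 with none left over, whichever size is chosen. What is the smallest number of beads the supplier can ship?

2730

The number of beads must be a common multiple of 35 and 65, so a multiple of their LCM.
35 = 5 × 7
65 = 5 × 13
LCM(35, 65) = 5 × 7 × 13 = 455.
Smallest multiple of 455 that is ≥ 2352: ⌈2352/455⌉ × 455 = 6 × 455 = 2730.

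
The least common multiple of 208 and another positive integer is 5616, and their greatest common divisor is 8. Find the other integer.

216

gcd × lcm = product of the two integers, so the other integer is (8 × 5616) / 208 = 216.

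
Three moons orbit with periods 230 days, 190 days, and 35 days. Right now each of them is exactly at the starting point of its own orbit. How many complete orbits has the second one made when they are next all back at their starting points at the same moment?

All finish a whole number of cycles simultaneously at t = LCM of the periods.
230 = 2 × 5 × 23
190 = 2 × 5 × 19
35 = 5 × 7
LCM(230, 190, 35) = 2 × 5 × 7 × 19 × 23 = 30590.
Orbits for period 190: 30590 / 190 = 161.

161 orbits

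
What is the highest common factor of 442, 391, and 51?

17

442 = 2 × 13 × 17
391 = 17 × 23
51 = 3 × 17
gcd(442, 391, 51) = 17.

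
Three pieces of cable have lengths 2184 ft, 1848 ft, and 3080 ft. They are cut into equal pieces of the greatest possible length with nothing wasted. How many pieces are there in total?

127

Piece length = gcd(2184, 1848, 3080).
2184 = 2^3 × 3 × 7 × 13
1848 = 2^3 × 3 × 7 × 11
3080 = 2^3 × 5 × 7 × 11
gcd(2184, 1848, 3080) = 2^3 × 7 = 56.
Total pieces = 2184/56 + 1848/56 + 3080/56 = 39 + 33 + 55 = 127.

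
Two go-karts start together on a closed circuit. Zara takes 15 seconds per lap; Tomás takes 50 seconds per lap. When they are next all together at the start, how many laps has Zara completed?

All finish a whole number of cycles simultaneously at t = LCM of the periods.
15 = 3 × 5
50 = 2 × 5^2
LCM(15, 50) = 2 × 3 × 5^2 = 150.
Laps for period 15: 150 / 15 = 10.

10 laps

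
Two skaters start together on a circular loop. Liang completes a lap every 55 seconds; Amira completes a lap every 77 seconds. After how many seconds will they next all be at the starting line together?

385 seconds

The first simultaneous occurrence is after LCM of the individual periods.
55 = 5 × 11
77 = 7 × 11
LCM(55, 77) = 5 × 7 × 11 = 385.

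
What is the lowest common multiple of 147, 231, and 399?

30723

147 = 3 × 7^2
231 = 3 × 7 × 11
399 = 3 × 7 × 19
LCM(147, 231, 399) = 3 × 7^2 × 11 × 19 = 30723.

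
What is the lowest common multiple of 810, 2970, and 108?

810 = 2 × 3^4 × 5
2970 = 2 × 3^3 × 5 × 11
108 = 2^2 × 3^3
LCM(810, 2970, 108) = 2^2 × 3^4 × 5 × 11 = 17820.

17820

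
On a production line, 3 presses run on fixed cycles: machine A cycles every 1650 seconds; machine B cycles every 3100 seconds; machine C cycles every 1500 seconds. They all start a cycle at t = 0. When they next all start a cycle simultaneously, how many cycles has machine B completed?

All finish a whole number of cycles simultaneously at t = LCM of the periods.
1650 = 2 × 3 × 5^2 × 11
3100 = 2^2 × 5^2 × 31
1500 = 2^2 × 3 × 5^3
LCM(1650, 3100, 1500) = 2^2 × 3 × 5^3 × 11 × 31 = 511500.
Cycles for period 3100: 511500 / 3100 = 165.

165 cycles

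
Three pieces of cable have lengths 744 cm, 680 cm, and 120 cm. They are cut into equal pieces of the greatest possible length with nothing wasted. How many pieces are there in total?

193

Piece length = gcd(744, 680, 120).
744 = 2^3 × 3 × 31
680 = 2^3 × 5 × 17
120 = 2^3 × 3 × 5
gcd(744, 680, 120) = 2^3 = 8.
Total pieces = 744/8 + 680/8 + 120/8 = 93 + 85 + 15 = 193.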